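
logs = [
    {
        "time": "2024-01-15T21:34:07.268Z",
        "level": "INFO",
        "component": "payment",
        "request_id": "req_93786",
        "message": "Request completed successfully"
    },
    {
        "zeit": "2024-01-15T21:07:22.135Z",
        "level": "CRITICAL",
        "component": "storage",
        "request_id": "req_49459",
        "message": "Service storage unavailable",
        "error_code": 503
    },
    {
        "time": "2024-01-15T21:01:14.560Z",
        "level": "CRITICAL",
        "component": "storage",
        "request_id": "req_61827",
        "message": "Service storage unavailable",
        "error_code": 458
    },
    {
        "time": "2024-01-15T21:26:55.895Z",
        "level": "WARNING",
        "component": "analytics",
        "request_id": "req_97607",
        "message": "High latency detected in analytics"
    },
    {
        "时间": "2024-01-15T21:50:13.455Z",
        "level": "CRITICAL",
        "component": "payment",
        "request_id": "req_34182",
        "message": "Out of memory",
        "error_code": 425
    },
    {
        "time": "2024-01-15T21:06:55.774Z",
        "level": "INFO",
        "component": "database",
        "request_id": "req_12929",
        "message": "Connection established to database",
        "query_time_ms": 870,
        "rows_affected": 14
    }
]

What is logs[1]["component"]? "storage"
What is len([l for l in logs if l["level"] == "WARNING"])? 1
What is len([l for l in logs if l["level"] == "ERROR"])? 0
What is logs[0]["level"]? "INFO"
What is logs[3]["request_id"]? "req_97607"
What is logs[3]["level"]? "WARNING"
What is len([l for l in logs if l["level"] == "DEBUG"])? 0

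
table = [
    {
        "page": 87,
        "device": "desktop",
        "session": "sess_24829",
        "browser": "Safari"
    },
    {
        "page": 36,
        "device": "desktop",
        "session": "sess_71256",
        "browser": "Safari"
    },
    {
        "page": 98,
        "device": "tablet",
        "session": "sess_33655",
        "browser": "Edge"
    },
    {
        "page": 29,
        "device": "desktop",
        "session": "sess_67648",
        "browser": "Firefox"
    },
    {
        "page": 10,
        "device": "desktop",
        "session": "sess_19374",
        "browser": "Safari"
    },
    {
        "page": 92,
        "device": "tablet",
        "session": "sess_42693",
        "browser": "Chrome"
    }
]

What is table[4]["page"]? 10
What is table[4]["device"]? "desktop"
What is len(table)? 6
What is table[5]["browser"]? "Chrome"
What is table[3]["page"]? 29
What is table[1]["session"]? "sess_71256"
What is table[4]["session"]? "sess_19374"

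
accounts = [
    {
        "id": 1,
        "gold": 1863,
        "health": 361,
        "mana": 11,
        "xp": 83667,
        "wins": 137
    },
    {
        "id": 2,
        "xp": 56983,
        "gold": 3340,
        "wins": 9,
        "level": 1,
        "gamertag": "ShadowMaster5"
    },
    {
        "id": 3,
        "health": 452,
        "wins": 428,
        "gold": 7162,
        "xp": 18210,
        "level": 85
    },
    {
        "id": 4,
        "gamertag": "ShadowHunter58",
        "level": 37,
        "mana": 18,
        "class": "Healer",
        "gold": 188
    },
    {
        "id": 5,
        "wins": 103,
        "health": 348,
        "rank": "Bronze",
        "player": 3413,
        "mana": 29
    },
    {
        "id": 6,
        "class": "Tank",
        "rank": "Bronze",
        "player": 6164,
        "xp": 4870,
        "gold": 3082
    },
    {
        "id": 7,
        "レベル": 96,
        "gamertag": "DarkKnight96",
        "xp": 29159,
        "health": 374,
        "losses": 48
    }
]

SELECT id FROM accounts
[1, 2, 3, 4, 5, 6, 7]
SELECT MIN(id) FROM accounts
1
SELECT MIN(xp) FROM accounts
4870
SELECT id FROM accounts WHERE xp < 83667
[2, 3, 6, 7]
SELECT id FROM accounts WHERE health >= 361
[1, 3, 7]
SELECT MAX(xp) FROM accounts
83667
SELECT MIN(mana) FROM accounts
11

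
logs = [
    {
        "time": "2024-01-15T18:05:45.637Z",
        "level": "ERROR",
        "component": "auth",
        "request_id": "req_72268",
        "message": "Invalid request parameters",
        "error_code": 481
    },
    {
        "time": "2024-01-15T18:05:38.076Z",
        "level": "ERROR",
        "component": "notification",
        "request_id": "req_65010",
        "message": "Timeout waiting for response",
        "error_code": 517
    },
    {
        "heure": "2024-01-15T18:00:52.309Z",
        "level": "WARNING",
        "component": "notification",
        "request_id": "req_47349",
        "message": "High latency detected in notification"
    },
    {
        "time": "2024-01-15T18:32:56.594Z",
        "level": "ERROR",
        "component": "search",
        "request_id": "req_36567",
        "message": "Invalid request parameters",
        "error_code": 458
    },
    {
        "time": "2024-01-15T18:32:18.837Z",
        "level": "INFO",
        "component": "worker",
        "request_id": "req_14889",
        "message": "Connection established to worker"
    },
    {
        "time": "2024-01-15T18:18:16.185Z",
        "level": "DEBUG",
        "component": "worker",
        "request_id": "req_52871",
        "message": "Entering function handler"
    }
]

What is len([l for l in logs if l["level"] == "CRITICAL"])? 0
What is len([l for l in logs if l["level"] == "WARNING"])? 1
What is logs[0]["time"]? "2024-01-15T18:05:45.637Z"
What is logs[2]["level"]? "WARNING"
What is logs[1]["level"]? "ERROR"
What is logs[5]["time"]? "2024-01-15T18:18:16.185Z"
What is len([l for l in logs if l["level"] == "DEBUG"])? 1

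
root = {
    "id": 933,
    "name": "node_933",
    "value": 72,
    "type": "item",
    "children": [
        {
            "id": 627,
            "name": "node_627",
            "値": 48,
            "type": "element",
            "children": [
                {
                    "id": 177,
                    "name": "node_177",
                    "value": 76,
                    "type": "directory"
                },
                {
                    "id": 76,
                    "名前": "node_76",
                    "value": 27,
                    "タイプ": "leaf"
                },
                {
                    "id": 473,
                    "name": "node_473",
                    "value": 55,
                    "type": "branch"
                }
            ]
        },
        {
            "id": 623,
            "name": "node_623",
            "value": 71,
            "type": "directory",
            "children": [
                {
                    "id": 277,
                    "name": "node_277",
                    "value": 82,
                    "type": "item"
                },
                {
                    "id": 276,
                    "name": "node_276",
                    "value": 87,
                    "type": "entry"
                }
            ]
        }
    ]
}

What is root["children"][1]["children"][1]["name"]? "node_276"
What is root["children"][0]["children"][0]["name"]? "node_177"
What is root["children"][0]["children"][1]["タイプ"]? "leaf"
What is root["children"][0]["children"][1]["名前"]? "node_76"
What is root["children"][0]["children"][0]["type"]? "directory"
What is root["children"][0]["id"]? 627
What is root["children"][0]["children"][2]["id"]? 473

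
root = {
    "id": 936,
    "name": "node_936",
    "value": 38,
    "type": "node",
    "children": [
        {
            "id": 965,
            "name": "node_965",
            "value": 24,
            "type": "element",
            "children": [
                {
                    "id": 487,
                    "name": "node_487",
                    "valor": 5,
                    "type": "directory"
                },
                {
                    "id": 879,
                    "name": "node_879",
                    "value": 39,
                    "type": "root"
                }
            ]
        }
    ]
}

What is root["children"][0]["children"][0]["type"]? "directory"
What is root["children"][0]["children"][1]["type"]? "root"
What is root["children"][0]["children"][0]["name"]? "node_487"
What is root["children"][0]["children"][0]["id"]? 487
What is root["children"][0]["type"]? "element"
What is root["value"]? 38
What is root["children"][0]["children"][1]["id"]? 879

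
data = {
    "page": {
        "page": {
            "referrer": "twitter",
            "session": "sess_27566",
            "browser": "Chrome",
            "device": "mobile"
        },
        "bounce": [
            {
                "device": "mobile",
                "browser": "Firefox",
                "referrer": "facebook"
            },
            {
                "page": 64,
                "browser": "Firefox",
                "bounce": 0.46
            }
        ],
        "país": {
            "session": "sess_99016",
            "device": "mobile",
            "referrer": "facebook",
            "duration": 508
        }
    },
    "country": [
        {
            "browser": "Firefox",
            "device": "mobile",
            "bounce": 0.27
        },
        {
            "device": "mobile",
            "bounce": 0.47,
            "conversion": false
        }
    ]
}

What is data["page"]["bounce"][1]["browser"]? "Firefox"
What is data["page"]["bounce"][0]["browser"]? "Firefox"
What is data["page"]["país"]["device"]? "mobile"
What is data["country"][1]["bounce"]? 0.47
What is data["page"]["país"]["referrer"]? "facebook"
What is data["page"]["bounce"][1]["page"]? 64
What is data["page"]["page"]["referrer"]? "twitter"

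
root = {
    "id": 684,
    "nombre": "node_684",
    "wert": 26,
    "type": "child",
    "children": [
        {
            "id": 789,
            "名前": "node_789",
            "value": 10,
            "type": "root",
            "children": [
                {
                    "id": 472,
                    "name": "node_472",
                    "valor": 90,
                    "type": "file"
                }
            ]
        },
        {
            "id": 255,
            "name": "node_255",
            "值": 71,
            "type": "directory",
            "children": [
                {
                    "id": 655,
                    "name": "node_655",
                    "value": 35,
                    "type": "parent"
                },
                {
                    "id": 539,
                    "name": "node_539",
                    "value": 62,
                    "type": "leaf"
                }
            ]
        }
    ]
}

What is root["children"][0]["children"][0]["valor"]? 90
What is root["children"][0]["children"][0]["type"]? "file"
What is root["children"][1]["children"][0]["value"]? 35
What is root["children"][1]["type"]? "directory"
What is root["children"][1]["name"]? "node_255"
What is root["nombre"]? "node_684"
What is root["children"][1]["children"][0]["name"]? "node_655"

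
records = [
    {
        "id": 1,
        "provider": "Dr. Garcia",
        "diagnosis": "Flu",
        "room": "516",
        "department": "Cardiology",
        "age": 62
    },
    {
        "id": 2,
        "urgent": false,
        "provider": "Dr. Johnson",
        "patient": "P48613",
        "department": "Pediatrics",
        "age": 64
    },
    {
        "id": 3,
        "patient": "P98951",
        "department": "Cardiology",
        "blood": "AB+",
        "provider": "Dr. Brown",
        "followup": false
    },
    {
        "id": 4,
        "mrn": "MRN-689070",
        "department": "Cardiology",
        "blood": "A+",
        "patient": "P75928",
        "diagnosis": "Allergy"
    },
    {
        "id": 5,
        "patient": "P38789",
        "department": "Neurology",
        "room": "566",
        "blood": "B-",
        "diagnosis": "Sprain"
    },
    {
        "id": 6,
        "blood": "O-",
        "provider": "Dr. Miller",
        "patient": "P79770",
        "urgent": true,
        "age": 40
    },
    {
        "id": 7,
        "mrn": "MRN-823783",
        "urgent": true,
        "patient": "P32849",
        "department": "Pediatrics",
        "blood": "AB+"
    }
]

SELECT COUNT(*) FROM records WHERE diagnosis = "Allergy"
1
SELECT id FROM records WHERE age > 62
[2]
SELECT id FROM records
[1, 2, 3, 4, 5, 6, 7]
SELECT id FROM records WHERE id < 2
[1]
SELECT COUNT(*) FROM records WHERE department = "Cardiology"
3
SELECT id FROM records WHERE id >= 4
[4, 5, 6, 7]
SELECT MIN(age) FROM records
40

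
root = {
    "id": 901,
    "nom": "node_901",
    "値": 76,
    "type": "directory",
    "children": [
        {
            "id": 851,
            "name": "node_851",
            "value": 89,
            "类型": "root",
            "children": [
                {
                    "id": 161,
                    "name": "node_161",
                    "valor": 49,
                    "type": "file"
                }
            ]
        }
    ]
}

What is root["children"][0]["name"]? "node_851"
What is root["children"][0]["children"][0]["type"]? "file"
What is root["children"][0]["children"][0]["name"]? "node_161"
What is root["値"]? 76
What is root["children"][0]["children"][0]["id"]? 161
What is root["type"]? "directory"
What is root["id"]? 901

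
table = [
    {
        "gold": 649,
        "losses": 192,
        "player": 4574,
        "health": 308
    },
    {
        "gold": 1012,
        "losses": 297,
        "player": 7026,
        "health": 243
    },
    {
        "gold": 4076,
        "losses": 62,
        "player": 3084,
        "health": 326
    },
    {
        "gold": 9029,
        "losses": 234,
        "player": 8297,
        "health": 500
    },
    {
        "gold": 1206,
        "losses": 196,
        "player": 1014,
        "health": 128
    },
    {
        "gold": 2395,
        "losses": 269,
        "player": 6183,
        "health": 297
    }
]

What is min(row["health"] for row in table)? 128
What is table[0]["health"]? 308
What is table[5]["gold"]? 2395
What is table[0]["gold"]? 649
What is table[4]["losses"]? 196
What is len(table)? 6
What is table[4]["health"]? 128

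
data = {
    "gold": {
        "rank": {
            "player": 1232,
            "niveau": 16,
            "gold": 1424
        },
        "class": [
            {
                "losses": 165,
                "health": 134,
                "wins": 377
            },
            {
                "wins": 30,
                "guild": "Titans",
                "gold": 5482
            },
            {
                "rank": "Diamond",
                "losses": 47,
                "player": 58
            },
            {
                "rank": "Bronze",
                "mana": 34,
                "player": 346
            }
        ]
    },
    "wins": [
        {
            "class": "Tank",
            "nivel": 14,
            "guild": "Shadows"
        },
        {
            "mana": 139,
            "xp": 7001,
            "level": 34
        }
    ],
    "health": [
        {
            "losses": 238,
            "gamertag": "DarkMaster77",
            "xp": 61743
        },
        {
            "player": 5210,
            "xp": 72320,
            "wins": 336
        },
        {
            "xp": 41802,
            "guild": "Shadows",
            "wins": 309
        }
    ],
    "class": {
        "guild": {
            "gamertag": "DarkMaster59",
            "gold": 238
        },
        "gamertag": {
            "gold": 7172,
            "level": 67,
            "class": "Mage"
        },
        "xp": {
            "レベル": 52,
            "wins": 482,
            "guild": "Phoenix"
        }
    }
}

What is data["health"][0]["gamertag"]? "DarkMaster77"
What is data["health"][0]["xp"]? 61743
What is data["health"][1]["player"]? 5210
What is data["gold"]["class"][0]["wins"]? 377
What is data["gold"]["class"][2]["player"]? 58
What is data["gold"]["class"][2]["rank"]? "Diamond"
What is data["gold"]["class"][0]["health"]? 134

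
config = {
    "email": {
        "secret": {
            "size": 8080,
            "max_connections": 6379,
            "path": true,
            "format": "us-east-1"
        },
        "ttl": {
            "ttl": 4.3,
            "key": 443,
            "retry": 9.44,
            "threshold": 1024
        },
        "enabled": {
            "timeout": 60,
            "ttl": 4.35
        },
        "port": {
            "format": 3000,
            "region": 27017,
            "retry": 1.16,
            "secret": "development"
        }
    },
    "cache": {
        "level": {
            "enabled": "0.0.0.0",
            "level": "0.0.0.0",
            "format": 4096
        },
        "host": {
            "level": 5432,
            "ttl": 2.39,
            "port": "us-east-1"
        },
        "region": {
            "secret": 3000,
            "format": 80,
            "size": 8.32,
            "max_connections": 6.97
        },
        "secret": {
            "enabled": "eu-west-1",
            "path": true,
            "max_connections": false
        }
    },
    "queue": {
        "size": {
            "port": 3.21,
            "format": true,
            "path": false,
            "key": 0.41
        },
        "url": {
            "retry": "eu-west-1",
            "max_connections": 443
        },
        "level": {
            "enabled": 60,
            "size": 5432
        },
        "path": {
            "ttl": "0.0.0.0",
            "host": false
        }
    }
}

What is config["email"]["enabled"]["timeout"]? 60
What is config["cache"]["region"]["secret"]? 3000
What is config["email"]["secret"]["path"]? True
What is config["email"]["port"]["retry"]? 1.16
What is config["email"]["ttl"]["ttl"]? 4.3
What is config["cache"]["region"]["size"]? 8.32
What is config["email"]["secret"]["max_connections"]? 6379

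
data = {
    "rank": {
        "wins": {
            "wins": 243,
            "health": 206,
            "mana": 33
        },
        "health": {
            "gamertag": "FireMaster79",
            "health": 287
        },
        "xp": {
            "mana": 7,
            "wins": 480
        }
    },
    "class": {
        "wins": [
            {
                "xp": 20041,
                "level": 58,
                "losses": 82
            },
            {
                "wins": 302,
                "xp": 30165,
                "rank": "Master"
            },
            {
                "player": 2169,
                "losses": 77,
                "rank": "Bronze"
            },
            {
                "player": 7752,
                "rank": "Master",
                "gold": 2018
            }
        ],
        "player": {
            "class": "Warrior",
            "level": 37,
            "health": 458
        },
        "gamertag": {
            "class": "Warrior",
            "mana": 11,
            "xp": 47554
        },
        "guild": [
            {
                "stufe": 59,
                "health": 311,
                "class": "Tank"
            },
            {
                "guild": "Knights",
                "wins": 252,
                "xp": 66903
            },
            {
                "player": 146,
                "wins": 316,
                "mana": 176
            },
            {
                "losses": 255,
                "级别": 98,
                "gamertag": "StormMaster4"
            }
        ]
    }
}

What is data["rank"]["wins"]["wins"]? 243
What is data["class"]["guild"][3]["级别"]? 98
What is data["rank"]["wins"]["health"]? 206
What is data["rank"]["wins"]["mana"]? 33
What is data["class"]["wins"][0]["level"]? 58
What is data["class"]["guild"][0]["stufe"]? 59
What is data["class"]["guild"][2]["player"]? 146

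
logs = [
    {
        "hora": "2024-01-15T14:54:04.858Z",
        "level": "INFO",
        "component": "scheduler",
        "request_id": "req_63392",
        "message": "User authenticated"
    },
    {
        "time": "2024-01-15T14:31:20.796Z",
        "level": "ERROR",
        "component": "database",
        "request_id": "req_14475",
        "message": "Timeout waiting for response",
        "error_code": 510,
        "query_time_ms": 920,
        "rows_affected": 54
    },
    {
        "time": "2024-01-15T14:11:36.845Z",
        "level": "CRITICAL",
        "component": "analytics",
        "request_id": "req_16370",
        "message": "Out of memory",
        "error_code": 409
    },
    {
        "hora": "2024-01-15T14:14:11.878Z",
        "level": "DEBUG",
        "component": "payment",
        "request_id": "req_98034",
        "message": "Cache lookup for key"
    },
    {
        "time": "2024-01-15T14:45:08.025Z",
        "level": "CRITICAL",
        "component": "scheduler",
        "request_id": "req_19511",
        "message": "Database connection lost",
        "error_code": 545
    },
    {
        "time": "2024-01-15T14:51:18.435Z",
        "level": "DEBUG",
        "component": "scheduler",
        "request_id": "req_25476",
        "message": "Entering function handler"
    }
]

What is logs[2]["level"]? "CRITICAL"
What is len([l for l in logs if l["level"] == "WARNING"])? 0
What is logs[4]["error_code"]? 545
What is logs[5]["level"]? "DEBUG"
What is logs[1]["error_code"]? 510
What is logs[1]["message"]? "Timeout waiting for response"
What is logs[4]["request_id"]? "req_19511"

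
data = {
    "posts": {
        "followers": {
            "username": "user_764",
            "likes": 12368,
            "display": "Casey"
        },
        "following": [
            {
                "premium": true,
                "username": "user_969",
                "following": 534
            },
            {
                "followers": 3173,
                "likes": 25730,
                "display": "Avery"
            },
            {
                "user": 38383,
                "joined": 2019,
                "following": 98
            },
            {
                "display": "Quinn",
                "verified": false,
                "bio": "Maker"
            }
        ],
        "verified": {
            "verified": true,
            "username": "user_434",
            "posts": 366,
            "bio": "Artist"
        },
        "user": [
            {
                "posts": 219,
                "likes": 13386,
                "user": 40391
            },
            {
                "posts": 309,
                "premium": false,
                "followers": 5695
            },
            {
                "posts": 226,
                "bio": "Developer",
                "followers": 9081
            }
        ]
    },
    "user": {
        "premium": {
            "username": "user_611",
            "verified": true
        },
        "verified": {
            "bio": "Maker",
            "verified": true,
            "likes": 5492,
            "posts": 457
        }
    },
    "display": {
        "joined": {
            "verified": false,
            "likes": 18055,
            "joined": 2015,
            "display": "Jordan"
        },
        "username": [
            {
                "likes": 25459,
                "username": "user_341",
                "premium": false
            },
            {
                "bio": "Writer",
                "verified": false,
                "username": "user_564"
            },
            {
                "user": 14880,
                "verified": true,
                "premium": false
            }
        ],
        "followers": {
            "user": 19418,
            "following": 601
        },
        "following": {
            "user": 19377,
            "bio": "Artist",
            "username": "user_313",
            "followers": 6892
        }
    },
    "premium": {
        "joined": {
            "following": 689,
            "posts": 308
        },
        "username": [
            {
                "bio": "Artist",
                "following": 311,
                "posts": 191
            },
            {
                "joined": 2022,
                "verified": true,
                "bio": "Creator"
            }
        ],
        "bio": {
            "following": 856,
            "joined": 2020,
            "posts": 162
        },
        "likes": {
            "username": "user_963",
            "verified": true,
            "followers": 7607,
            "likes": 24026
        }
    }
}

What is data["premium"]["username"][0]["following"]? 311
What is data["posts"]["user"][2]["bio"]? "Developer"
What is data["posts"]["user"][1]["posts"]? 309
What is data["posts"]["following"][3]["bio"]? "Maker"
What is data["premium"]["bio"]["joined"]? 2020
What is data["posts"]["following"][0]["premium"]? True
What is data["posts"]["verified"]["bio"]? "Artist"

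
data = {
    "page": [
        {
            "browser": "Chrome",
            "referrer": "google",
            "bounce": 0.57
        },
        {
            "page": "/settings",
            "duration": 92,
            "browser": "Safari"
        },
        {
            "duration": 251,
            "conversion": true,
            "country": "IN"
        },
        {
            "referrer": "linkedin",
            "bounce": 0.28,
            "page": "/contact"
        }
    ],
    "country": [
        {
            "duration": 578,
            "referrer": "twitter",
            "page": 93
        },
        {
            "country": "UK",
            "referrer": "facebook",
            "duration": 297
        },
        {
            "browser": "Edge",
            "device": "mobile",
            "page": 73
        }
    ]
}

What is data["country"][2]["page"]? 73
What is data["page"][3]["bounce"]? 0.28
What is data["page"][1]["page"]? "/settings"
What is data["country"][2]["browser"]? "Edge"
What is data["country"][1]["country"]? "UK"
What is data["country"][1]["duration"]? 297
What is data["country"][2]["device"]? "mobile"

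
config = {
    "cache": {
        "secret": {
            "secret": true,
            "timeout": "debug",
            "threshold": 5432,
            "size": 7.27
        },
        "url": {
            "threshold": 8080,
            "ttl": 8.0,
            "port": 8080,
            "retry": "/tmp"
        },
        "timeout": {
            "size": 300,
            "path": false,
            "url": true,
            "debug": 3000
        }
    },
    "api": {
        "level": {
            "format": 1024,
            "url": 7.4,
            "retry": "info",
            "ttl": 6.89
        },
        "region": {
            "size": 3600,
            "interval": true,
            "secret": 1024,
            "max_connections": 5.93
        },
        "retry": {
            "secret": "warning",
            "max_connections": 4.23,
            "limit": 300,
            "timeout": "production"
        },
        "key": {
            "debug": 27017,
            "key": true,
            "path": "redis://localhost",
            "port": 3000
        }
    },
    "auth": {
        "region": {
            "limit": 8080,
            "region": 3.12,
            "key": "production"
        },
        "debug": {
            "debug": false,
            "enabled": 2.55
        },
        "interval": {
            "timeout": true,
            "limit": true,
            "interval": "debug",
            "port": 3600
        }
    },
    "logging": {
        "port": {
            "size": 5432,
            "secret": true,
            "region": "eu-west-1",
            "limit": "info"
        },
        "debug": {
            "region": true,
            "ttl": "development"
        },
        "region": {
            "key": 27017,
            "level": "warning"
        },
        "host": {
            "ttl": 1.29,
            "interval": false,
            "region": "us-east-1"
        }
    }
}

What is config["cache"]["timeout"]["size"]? 300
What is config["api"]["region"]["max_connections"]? 5.93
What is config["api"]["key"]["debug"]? 27017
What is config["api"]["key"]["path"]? "redis://localhost"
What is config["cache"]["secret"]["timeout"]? "debug"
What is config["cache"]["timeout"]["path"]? False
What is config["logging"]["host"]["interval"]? False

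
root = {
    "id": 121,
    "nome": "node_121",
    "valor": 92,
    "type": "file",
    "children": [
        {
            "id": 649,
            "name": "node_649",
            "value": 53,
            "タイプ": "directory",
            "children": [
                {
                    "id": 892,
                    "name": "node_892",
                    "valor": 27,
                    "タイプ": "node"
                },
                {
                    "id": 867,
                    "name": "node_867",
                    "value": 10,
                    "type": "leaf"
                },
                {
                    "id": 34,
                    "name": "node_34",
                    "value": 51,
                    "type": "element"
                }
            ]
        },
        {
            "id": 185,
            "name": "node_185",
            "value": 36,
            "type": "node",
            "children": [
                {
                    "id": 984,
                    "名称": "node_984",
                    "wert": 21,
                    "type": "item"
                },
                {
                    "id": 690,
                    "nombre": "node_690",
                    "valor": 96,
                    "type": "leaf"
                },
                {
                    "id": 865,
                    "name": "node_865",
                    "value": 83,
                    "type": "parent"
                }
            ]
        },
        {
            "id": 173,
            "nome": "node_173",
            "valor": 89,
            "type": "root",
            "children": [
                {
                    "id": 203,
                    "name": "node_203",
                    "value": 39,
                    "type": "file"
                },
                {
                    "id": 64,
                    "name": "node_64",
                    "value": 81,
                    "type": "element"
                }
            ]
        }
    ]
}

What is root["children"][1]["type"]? "node"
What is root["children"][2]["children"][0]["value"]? 39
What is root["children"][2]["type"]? "root"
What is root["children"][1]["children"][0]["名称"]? "node_984"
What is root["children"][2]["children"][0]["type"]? "file"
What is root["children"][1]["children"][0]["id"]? 984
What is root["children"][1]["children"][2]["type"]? "parent"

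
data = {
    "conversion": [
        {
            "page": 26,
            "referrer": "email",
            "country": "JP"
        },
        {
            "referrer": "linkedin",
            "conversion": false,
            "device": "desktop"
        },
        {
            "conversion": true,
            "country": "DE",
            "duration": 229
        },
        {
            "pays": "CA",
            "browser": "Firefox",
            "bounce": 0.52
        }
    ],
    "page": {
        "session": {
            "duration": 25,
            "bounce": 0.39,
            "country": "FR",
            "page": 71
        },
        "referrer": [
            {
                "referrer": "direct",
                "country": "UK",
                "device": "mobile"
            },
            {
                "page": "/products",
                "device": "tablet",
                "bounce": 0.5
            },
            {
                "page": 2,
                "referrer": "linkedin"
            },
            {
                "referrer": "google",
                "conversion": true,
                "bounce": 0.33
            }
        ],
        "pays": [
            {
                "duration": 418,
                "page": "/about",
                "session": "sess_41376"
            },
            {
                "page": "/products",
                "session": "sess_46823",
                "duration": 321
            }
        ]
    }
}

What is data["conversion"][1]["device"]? "desktop"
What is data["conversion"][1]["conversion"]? False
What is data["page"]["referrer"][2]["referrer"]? "linkedin"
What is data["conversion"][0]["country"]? "JP"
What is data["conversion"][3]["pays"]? "CA"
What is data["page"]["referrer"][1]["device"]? "tablet"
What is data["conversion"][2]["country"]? "DE"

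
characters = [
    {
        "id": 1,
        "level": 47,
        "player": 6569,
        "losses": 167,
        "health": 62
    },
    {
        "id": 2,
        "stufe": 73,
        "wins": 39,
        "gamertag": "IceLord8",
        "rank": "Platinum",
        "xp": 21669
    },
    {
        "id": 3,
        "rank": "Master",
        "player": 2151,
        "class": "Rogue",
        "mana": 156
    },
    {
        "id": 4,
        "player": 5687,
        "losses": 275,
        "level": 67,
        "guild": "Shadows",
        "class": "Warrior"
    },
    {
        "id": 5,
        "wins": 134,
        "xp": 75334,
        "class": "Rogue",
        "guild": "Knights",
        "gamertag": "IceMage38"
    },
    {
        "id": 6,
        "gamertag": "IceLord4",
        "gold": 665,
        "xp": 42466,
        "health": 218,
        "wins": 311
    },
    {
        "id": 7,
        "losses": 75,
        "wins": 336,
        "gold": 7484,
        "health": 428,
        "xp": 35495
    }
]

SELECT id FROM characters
[1, 2, 3, 4, 5, 6, 7]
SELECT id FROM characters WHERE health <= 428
[1, 6, 7]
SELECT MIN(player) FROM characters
2151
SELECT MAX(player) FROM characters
6569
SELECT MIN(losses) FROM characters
75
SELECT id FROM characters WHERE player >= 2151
[1, 3, 4]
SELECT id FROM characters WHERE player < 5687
[3]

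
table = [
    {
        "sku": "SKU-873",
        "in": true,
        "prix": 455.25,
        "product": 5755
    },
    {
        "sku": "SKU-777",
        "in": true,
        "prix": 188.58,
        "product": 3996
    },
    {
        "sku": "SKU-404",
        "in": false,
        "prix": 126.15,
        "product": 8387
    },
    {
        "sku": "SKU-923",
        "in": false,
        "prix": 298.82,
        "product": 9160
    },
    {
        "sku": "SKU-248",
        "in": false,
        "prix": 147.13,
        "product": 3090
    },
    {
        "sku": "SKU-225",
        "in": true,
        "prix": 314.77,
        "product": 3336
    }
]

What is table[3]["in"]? False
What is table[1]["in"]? True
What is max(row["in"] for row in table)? True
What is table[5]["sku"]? "SKU-225"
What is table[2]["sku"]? "SKU-404"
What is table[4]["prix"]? 147.13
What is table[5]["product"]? 3336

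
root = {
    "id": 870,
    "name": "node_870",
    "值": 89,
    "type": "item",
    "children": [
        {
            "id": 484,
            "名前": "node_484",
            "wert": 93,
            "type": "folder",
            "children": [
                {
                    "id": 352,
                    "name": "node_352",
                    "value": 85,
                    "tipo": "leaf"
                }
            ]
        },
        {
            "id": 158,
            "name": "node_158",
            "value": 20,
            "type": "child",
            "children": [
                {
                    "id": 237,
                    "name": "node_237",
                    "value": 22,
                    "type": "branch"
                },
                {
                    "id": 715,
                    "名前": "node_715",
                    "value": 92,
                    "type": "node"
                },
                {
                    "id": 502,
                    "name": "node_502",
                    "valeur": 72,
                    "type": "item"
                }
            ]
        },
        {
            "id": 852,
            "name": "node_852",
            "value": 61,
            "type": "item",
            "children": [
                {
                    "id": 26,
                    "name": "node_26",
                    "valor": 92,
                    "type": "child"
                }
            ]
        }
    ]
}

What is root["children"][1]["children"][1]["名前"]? "node_715"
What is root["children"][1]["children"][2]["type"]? "item"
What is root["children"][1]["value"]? 20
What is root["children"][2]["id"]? 852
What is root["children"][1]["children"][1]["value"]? 92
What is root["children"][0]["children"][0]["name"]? "node_352"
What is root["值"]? 89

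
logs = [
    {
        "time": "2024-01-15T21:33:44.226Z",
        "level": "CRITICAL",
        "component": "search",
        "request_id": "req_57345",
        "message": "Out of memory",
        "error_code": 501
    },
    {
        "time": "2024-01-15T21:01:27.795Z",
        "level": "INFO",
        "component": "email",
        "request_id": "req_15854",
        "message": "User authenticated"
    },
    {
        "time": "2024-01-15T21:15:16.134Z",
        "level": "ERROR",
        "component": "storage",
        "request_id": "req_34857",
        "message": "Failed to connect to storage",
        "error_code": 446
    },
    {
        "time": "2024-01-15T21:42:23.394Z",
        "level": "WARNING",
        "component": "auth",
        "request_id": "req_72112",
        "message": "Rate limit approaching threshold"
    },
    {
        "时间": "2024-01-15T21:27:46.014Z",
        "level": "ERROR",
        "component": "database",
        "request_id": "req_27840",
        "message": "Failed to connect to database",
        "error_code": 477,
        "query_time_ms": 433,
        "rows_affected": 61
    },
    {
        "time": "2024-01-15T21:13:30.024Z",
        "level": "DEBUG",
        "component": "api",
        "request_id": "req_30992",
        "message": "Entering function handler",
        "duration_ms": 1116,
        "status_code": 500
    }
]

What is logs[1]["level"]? "INFO"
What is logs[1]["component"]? "email"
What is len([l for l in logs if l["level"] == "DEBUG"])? 1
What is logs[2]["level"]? "ERROR"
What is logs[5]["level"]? "DEBUG"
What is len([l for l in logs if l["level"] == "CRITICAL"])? 1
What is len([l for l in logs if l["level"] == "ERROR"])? 2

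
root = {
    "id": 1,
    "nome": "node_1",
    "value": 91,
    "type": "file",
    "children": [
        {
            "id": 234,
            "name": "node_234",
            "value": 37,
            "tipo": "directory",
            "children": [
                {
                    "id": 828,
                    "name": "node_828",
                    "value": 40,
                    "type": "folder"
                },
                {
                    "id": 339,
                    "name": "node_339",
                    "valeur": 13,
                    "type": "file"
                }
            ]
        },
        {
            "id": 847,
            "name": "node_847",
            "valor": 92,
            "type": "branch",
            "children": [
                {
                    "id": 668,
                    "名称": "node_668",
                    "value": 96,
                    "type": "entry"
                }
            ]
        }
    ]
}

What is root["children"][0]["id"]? 234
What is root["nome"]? "node_1"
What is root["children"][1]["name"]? "node_847"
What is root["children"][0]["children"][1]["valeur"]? 13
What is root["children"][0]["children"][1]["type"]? "file"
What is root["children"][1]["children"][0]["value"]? 96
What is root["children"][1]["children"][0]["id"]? 668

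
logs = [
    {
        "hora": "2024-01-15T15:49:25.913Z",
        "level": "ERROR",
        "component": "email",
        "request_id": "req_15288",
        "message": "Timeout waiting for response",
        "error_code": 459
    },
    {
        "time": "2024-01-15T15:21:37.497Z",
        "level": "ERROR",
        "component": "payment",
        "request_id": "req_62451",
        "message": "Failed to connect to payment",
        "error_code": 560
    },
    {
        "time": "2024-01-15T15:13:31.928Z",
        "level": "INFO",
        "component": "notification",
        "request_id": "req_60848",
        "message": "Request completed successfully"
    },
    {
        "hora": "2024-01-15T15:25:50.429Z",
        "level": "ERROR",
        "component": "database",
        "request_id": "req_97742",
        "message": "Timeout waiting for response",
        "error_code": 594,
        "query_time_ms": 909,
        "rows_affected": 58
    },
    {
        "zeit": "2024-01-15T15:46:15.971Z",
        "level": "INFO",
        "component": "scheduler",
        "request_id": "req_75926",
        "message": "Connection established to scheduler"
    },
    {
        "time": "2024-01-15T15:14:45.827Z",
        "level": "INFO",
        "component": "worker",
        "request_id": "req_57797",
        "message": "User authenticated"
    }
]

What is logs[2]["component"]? "notification"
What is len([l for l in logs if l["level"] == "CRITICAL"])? 0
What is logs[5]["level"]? "INFO"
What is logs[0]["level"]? "ERROR"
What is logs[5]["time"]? "2024-01-15T15:14:45.827Z"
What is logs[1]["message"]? "Failed to connect to payment"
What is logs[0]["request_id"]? "req_15288"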